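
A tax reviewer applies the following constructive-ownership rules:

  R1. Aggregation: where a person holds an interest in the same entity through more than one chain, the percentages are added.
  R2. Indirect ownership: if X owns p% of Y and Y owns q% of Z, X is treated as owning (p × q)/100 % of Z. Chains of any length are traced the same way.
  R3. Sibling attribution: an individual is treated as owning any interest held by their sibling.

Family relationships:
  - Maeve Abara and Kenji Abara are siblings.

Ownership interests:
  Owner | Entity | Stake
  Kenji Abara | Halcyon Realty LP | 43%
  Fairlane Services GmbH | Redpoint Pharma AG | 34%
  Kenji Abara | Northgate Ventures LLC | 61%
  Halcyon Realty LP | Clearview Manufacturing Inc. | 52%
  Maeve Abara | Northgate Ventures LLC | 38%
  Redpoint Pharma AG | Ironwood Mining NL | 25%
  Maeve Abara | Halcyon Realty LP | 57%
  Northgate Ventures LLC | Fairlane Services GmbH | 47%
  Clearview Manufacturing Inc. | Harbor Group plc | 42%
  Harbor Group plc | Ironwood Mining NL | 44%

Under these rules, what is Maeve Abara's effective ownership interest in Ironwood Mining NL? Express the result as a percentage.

13.56465%

By sibling attribution (R3), Maeve Abara is treated as also owning Kenji Abara's interest in Halcyon Realty LP, giving 57% + 43% = 100%.
By sibling attribution (R3), Maeve Abara is treated as also owning Kenji Abara's interest in Northgate Ventures LLC, giving 38% + 61% = 99%.
Chain via Halcyon Realty LP → Clearview Manufacturing Inc. → Harbor Group plc (R2): 100% × 52% × 42% × 44% = 9.6096% of Ironwood Mining NL.
Chain via Northgate Ventures LLC → Fairlane Services GmbH → Redpoint Pharma AG (R2): 99% × 47% × 34% × 25% = 3.95505% of Ironwood Mining NL.
Aggregating (R1): 9.6096% + 3.95505% = 13.56465%.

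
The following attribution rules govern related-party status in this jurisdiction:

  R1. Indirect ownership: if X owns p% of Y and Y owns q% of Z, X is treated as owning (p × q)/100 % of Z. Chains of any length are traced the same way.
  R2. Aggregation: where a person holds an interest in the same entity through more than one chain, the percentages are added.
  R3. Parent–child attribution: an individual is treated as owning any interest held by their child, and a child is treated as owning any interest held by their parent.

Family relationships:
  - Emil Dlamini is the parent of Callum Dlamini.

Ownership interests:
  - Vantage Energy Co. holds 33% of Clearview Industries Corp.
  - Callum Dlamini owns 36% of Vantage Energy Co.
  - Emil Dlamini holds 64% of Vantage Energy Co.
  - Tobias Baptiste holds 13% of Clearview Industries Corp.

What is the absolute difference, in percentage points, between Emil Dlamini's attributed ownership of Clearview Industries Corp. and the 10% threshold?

By parent–child attribution (R3), Emil Dlamini is treated as also owning Callum Dlamini's interest in Vantage Energy Co, giving 64% + 36% = 100%.
Chain via Vantage Energy Co. (R1): 100% × 33% = 33% of Clearview Industries Corp.
33% exceeds the 10% threshold by 23 percentage points.

23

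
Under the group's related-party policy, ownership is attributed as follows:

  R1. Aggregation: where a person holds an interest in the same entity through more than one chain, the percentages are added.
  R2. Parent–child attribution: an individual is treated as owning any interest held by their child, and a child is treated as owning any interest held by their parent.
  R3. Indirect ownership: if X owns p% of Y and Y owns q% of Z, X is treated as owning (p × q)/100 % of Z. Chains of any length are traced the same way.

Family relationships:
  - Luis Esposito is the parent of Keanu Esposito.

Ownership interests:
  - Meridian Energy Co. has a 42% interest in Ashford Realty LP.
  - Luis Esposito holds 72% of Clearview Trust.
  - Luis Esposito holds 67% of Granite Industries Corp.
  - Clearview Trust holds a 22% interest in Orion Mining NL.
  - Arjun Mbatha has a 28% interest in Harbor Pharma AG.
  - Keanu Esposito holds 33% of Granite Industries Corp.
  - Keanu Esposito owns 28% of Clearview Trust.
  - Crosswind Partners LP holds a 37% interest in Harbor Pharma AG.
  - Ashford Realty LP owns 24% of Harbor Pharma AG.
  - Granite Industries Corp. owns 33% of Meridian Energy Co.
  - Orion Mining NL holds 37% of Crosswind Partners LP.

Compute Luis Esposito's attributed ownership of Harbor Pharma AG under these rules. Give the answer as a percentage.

By parent–child attribution (R2), Luis Esposito is treated as also owning Keanu Esposito's interest in Granite Industries Corp, giving 67% + 33% = 100%.
By parent–child attribution (R2), Luis Esposito is treated as also owning Keanu Esposito's interest in Clearview Trust, giving 72% + 28% = 100%.
Chain via Granite Industries Corp. → Meridian Energy Co. → Ashford Realty LP (R3): 100% × 33% × 42% × 24% = 3.3264% of Harbor Pharma AG.
Chain via Clearview Trust → Orion Mining NL → Crosswind Partners LP (R3): 100% × 22% × 37% × 37% = 3.0118% of Harbor Pharma AG.
Aggregating (R1): 3.3264% + 3.0118% = 6.3382%.

6.3382%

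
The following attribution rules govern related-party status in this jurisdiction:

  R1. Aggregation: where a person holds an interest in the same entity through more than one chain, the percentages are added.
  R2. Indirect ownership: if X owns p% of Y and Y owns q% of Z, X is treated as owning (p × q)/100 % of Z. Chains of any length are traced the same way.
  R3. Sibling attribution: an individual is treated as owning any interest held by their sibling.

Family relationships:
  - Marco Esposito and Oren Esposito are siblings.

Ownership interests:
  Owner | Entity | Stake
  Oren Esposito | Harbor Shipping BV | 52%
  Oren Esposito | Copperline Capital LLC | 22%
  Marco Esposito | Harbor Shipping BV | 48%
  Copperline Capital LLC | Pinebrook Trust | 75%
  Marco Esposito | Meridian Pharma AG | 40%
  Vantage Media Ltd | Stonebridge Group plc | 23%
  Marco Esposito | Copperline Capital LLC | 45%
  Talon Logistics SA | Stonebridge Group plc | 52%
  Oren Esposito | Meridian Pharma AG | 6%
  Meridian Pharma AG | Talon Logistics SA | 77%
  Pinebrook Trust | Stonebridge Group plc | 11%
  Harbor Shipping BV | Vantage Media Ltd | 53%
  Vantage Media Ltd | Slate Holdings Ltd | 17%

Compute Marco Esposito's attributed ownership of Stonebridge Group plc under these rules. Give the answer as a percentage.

By sibling attribution (R3), Marco Esposito is treated as also owning Oren Esposito's interest in Copperline Capital LLC, giving 45% + 22% = 67%.
By sibling attribution (R3), Marco Esposito is treated as also owning Oren Esposito's interest in Harbor Shipping BV, giving 48% + 52% = 100%.
By sibling attribution (R3), Marco Esposito is treated as also owning Oren Esposito's interest in Meridian Pharma AG, giving 40% + 6% = 46%.
Chain via Copperline Capital LLC → Pinebrook Trust (R2): 67% × 75% × 11% = 5.5275% of Stonebridge Group plc.
Chain via Harbor Shipping BV → Vantage Media Ltd (R2): 100% × 53% × 23% = 12.19% of Stonebridge Group plc.
Chain via Meridian Pharma AG → Talon Logistics SA (R2): 46% × 77% × 52% = 18.4184% of Stonebridge Group plc.
Aggregating (R1): 5.5275% + 12.19% + 18.4184% = 36.1359%.

36.1359%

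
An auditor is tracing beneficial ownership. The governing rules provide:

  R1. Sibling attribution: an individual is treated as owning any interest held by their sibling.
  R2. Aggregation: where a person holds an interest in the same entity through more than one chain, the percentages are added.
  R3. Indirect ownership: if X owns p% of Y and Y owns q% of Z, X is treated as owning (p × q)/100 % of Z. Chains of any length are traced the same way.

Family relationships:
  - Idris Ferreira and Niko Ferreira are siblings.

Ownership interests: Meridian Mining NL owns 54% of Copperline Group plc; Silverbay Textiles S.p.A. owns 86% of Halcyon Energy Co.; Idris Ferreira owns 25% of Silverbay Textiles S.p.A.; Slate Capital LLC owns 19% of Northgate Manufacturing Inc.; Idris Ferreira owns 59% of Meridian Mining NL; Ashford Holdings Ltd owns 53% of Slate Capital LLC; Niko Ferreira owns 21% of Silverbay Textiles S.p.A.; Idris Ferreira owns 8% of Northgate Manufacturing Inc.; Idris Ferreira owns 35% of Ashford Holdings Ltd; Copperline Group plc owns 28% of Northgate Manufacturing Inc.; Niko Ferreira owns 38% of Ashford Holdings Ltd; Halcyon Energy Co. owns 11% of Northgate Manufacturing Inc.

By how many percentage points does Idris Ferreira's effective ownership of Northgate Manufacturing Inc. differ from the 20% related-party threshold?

By sibling attribution (R1), Idris Ferreira is treated as also owning Niko Ferreira's interest in Ashford Holdings Ltd, giving 35% + 38% = 73%.
By sibling attribution (R1), Idris Ferreira is treated as also owning Niko Ferreira's interest in Silverbay Textiles S.p.A, giving 25% + 21% = 46%.
Chain via Ashford Holdings Ltd → Slate Capital LLC (R3): 73% × 53% × 19% = 7.3511% of Northgate Manufacturing Inc.
Chain via Meridian Mining NL → Copperline Group plc (R3): 59% × 54% × 28% = 8.9208% of Northgate Manufacturing Inc.
Chain via Silverbay Textiles S.p.A. → Halcyon Energy Co. (R3): 46% × 86% × 11% = 4.3516% of Northgate Manufacturing Inc.
Direct interest in Northgate Manufacturing Inc: 8%.
Aggregating (R2): 7.3511% + 8.9208% + 4.3516% + 8% = 28.6235%.
28.6235% exceeds the 20% threshold by 8.6235 percentage points.

8.6235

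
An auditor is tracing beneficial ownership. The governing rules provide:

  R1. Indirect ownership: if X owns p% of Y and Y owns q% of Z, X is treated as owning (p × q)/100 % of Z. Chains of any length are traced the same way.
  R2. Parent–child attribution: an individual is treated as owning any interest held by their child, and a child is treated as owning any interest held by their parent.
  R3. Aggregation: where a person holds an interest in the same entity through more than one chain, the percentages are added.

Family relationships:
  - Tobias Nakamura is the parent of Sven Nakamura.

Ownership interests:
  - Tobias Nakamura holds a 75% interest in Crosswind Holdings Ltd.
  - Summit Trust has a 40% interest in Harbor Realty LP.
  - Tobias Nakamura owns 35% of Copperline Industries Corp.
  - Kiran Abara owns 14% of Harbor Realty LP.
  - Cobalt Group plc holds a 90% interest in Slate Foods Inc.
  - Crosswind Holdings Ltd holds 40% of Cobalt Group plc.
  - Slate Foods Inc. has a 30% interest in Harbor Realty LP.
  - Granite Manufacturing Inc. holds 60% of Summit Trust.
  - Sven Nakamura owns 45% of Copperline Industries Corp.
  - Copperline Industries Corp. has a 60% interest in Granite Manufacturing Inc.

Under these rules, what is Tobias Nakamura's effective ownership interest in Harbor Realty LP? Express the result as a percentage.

By parent–child attribution (R2), Tobias Nakamura is treated as also owning Sven Nakamura's interest in Copperline Industries Corp, giving 35% + 45% = 80%.
Chain via Copperline Industries Corp. → Granite Manufacturing Inc. → Summit Trust (R1): 80% × 60% × 60% × 40% = 11.52% of Harbor Realty LP.
Chain via Crosswind Holdings Ltd → Cobalt Group plc → Slate Foods Inc. (R1): 75% × 40% × 90% × 30% = 8.1% of Harbor Realty LP.
Aggregating (R3): 11.52% + 8.1% = 19.62%.

19.62%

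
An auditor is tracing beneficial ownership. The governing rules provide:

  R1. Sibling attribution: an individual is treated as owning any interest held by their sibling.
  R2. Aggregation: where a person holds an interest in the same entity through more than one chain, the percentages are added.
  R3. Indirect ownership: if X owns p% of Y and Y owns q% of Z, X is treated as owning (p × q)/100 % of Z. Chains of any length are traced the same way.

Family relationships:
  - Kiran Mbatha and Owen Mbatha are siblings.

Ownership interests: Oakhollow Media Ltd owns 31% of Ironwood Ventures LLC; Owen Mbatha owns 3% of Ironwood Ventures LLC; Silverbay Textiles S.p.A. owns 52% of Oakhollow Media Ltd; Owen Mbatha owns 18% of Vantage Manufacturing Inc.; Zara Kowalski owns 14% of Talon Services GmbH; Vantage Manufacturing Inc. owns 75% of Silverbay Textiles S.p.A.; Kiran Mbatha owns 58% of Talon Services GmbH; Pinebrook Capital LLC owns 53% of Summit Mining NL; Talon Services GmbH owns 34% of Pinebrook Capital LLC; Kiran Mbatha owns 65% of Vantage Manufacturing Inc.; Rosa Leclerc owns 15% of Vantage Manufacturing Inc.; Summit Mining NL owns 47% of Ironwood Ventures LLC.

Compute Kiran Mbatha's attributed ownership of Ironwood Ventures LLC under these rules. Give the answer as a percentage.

17.946952%

By sibling attribution (R1), Kiran Mbatha is treated as also owning Owen Mbatha's interest in Vantage Manufacturing Inc, giving 65% + 18% = 83%.
By sibling attribution (R1), Kiran Mbatha is treated as owning Owen Mbatha's 3% interest in Ironwood Ventures LLC.
Chain via Vantage Manufacturing Inc. → Silverbay Textiles S.p.A. → Oakhollow Media Ltd (R3): 83% × 75% × 52% × 31% = 10.0347% of Ironwood Ventures LLC.
Chain via Talon Services GmbH → Pinebrook Capital LLC → Summit Mining NL (R3): 58% × 34% × 53% × 47% = 4.912252% of Ironwood Ventures LLC.
Direct interest in Ironwood Ventures LLC: 3%.
Aggregating (R2): 10.0347% + 4.912252% + 3% = 17.946952%.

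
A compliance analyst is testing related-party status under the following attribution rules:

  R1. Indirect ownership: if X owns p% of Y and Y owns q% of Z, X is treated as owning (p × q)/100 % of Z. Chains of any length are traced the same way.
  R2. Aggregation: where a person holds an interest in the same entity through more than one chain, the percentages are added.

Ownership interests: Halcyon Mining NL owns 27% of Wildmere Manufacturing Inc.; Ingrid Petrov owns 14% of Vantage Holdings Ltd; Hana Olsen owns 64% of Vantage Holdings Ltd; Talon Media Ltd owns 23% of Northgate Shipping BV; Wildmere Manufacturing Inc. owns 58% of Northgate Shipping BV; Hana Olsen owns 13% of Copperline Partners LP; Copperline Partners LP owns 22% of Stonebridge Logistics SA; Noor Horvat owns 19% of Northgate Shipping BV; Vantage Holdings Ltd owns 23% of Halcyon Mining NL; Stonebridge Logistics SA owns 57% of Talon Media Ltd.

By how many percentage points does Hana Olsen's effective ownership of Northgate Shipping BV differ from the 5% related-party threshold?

Chain via Copperline Partners LP → Stonebridge Logistics SA → Talon Media Ltd (R1): 13% × 22% × 57% × 23% = 0.374946% of Northgate Shipping BV.
Chain via Vantage Holdings Ltd → Halcyon Mining NL → Wildmere Manufacturing Inc. (R1): 64% × 23% × 27% × 58% = 2.305152% of Northgate Shipping BV.
Aggregating (R2): 0.374946% + 2.305152% = 2.680098%.
2.680098% falls short of the 5% threshold by 2.319902 percentage points.

2.319902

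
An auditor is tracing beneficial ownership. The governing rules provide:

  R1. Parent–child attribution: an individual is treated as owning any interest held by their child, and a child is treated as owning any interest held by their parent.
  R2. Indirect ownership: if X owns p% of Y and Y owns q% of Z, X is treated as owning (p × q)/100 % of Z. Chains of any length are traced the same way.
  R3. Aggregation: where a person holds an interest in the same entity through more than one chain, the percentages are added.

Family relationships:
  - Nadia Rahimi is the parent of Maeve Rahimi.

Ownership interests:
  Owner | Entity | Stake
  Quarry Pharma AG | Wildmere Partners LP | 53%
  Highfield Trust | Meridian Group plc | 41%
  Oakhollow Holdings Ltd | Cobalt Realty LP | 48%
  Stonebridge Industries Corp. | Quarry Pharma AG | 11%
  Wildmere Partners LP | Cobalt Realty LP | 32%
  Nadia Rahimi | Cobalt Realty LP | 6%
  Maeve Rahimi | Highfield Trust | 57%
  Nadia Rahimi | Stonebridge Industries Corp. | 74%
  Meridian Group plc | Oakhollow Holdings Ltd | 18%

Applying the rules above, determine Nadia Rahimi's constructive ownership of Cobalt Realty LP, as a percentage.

By parent–child attribution (R1), Nadia Rahimi is treated as owning Maeve Rahimi's 57% interest in Highfield Trust.
Chain via Stonebridge Industries Corp. → Quarry Pharma AG → Wildmere Partners LP (R2): 74% × 11% × 53% × 32% = 1.380544% of Cobalt Realty LP.
Direct interest in Cobalt Realty LP: 6%.
Chain via Highfield Trust → Meridian Group plc → Oakhollow Holdings Ltd (R2): 57% × 41% × 18% × 48% = 2.019168% of Cobalt Realty LP.
Aggregating (R3): 1.380544% + 6% + 2.019168% = 9.399712%.

9.399712%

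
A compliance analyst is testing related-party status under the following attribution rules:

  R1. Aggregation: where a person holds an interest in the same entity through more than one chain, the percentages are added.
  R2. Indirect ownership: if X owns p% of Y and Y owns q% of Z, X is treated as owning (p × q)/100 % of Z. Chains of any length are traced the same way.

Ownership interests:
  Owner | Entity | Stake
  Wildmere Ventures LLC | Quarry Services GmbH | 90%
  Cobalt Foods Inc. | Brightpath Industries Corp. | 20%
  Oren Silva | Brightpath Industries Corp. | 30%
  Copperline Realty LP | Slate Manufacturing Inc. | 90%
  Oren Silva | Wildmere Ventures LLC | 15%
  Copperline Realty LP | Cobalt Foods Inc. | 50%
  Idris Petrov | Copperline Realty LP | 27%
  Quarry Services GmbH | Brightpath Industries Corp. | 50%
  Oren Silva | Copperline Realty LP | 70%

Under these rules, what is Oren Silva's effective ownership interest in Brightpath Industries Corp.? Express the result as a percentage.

43.75%

Chain via Wildmere Ventures LLC → Quarry Services GmbH (R2): 15% × 90% × 50% = 6.75% of Brightpath Industries Corp.
Chain via Copperline Realty LP → Cobalt Foods Inc. (R2): 70% × 50% × 20% = 7% of Brightpath Industries Corp.
Direct interest in Brightpath Industries Corp: 30%.
Aggregating (R1): 6.75% + 7% + 30% = 43.75%.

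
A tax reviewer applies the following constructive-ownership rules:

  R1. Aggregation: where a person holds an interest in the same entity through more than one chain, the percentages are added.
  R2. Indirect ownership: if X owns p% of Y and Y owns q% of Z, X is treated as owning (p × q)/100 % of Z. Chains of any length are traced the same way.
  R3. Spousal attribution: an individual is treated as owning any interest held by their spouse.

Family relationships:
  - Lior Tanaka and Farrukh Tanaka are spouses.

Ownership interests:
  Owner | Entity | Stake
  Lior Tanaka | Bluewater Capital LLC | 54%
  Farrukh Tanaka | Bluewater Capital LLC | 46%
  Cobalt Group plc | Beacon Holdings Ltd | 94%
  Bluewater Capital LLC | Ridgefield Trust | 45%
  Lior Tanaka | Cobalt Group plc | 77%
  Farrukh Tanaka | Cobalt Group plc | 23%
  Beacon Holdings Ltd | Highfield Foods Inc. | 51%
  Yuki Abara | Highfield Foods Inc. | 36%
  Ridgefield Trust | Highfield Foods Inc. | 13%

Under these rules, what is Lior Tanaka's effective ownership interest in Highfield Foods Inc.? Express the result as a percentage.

By spousal attribution (R3), Lior Tanaka is treated as also owning Farrukh Tanaka's interest in Bluewater Capital LLC, giving 54% + 46% = 100%.
By spousal attribution (R3), Lior Tanaka is treated as also owning Farrukh Tanaka's interest in Cobalt Group plc, giving 77% + 23% = 100%.
Chain via Bluewater Capital LLC → Ridgefield Trust (R2): 100% × 45% × 13% = 5.85% of Highfield Foods Inc.
Chain via Cobalt Group plc → Beacon Holdings Ltd (R2): 100% × 94% × 51% = 47.94% of Highfield Foods Inc.
Aggregating (R1): 5.85% + 47.94% = 53.79%.

53.79%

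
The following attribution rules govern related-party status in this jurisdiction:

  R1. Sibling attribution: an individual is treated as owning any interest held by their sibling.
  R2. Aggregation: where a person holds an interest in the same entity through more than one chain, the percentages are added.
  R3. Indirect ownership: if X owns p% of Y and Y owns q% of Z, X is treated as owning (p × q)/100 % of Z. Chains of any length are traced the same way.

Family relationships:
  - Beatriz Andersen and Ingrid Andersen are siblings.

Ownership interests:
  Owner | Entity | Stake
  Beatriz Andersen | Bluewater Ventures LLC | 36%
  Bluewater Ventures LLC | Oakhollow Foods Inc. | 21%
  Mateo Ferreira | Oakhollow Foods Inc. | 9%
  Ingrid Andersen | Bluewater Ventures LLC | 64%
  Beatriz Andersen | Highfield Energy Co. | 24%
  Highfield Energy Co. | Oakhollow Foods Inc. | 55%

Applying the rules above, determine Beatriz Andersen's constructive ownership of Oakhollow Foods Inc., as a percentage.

34.2%

By sibling attribution (R1), Beatriz Andersen is treated as also owning Ingrid Andersen's interest in Bluewater Ventures LLC, giving 36% + 64% = 100%.
Chain via Bluewater Ventures LLC (R3): 100% × 21% = 21% of Oakhollow Foods Inc.
Chain via Highfield Energy Co. (R3): 24% × 55% = 13.2% of Oakhollow Foods Inc.
Aggregating (R2): 21% + 13.2% = 34.2%.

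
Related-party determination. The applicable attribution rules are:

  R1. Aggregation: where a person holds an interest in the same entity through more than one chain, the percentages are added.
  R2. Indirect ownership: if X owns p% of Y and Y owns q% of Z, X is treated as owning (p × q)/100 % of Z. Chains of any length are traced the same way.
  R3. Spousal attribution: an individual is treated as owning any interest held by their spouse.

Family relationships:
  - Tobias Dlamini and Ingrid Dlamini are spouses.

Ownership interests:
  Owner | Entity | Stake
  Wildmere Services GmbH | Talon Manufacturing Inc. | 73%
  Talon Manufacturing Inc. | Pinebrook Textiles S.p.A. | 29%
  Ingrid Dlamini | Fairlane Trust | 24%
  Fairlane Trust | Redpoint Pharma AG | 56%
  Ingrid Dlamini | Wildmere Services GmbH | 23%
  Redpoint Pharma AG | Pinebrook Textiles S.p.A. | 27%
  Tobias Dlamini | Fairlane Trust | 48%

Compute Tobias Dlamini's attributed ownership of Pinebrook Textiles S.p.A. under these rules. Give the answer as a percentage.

By spousal attribution (R3), Tobias Dlamini is treated as also owning Ingrid Dlamini's interest in Fairlane Trust, giving 48% + 24% = 72%.
By spousal attribution (R3), Tobias Dlamini is treated as owning Ingrid Dlamini's 23% interest in Wildmere Services GmbH.
Chain via Fairlane Trust → Redpoint Pharma AG (R2): 72% × 56% × 27% = 10.8864% of Pinebrook Textiles S.p.A.
Chain via Wildmere Services GmbH → Talon Manufacturing Inc. (R2): 23% × 73% × 29% = 4.8691% of Pinebrook Textiles S.p.A.
Aggregating (R1): 10.8864% + 4.8691% = 15.7555%.

15.7555%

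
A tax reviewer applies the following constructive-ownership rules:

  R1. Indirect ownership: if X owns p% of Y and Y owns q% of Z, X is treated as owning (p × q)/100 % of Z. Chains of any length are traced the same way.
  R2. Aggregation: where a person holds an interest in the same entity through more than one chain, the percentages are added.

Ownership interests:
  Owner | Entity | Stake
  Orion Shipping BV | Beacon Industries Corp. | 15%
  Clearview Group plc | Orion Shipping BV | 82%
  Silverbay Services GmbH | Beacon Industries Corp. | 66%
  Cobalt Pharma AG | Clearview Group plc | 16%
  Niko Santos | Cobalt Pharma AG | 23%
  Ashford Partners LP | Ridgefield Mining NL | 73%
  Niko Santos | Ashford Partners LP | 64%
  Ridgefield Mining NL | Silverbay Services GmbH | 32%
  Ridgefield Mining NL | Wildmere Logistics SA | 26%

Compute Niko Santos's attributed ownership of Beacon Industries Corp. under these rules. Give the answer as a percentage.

10.319904%

Chain via Cobalt Pharma AG → Clearview Group plc → Orion Shipping BV (R1): 23% × 16% × 82% × 15% = 0.45264% of Beacon Industries Corp.
Chain via Ashford Partners LP → Ridgefield Mining NL → Silverbay Services GmbH (R1): 64% × 73% × 32% × 66% = 9.867264% of Beacon Industries Corp.
Aggregating (R2): 0.45264% + 9.867264% = 10.319904%.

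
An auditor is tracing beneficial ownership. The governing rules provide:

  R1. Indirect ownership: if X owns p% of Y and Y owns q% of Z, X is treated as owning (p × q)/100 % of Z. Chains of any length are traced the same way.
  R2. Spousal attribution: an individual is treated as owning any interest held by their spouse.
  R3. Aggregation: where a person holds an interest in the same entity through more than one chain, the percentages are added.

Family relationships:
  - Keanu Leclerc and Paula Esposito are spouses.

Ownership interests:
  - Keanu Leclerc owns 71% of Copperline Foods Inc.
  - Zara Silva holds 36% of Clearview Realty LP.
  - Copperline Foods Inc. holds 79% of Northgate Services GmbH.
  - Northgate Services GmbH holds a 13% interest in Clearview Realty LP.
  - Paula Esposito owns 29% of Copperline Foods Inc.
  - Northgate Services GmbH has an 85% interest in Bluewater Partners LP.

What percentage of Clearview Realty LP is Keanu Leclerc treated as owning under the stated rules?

10.27%

By spousal attribution (R2), Keanu Leclerc is treated as also owning Paula Esposito's interest in Copperline Foods Inc, giving 71% + 29% = 100%.
Chain via Copperline Foods Inc. → Northgate Services GmbH (R1): 100% × 79% × 13% = 10.27% of Clearview Realty LP.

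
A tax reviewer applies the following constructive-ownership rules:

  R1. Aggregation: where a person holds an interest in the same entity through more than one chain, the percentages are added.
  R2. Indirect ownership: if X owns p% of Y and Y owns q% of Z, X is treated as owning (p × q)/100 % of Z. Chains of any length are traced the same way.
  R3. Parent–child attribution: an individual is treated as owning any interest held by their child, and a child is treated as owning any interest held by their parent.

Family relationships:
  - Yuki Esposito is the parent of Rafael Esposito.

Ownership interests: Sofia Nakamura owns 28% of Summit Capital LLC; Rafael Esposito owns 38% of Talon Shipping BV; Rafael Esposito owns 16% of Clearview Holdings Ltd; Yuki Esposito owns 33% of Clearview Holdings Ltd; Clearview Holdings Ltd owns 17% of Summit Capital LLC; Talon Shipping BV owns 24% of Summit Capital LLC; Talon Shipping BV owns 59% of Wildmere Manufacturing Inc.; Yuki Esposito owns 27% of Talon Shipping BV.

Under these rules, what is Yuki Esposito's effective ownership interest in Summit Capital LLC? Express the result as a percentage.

By parent–child attribution (R3), Yuki Esposito is treated as also owning Rafael Esposito's interest in Talon Shipping BV, giving 27% + 38% = 65%.
By parent–child attribution (R3), Yuki Esposito is treated as also owning Rafael Esposito's interest in Clearview Holdings Ltd, giving 33% + 16% = 49%.
Chain via Talon Shipping BV (R2): 65% × 24% = 15.6% of Summit Capital LLC.
Chain via Clearview Holdings Ltd (R2): 49% × 17% = 8.33% of Summit Capital LLC.
Aggregating (R1): 15.6% + 8.33% = 23.93%.

23.93%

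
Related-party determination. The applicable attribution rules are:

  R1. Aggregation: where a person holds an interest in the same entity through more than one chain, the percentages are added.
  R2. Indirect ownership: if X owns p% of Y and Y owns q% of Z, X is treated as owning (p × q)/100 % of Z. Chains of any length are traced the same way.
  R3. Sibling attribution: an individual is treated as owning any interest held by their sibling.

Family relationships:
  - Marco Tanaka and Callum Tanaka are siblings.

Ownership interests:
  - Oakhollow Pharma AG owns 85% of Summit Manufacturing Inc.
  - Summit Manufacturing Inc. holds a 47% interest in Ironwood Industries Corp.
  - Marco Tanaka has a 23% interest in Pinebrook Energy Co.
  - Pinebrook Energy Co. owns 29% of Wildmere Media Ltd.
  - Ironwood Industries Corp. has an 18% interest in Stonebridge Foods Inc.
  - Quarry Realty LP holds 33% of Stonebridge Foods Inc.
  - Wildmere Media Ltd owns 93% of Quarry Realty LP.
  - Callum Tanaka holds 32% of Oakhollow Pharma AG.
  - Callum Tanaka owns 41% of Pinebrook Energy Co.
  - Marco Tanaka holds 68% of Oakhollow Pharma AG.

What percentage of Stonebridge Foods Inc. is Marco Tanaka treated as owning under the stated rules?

By sibling attribution (R3), Marco Tanaka is treated as also owning Callum Tanaka's interest in Pinebrook Energy Co, giving 23% + 41% = 64%.
By sibling attribution (R3), Marco Tanaka is treated as also owning Callum Tanaka's interest in Oakhollow Pharma AG, giving 68% + 32% = 100%.
Chain via Pinebrook Energy Co. → Wildmere Media Ltd → Quarry Realty LP (R2): 64% × 29% × 93% × 33% = 5.696064% of Stonebridge Foods Inc.
Chain via Oakhollow Pharma AG → Summit Manufacturing Inc. → Ironwood Industries Corp. (R2): 100% × 85% × 47% × 18% = 7.191% of Stonebridge Foods Inc.
Aggregating (R1): 5.696064% + 7.191% = 12.887064%.

12.887064%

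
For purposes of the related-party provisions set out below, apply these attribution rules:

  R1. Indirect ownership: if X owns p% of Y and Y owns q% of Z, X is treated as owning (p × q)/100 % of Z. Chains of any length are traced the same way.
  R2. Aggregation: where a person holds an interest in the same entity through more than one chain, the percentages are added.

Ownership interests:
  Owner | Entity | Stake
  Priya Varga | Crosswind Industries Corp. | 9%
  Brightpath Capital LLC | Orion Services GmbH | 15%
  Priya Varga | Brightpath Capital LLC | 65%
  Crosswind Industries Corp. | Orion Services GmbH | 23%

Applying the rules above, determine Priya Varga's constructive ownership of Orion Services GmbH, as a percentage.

Chain via Brightpath Capital LLC (R1): 65% × 15% = 9.75% of Orion Services GmbH.
Chain via Crosswind Industries Corp. (R1): 9% × 23% = 2.07% of Orion Services GmbH.
Aggregating (R2): 9.75% + 2.07% = 11.82%.

11.82%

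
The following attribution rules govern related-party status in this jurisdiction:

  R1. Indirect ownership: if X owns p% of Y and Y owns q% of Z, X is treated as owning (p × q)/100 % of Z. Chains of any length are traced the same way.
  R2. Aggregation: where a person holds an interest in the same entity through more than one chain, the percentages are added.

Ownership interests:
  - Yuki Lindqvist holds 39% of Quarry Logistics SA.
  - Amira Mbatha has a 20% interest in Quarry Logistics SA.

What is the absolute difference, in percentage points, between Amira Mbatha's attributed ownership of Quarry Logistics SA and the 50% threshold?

Direct interest in Quarry Logistics SA: 20%.
20% falls short of the 50% threshold by 30 percentage points.

30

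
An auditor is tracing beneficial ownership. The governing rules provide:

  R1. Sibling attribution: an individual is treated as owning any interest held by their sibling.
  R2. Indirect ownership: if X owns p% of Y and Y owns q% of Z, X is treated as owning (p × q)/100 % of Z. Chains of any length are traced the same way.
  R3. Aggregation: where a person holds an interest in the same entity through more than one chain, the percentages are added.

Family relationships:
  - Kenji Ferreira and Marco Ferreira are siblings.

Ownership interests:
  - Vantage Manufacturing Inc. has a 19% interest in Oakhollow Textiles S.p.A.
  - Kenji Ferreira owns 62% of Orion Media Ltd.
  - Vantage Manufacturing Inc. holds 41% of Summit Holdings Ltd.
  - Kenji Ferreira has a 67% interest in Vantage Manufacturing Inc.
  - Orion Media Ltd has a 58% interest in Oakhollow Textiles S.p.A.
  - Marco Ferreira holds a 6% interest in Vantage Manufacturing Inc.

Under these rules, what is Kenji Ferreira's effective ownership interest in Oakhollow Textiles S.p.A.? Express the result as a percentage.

49.83%

By sibling attribution (R1), Kenji Ferreira is treated as also owning Marco Ferreira's interest in Vantage Manufacturing Inc, giving 67% + 6% = 73%.
Chain via Orion Media Ltd (R2): 62% × 58% = 35.96% of Oakhollow Textiles S.p.A.
Chain via Vantage Manufacturing Inc. (R2): 73% × 19% = 13.87% of Oakhollow Textiles S.p.A.
Aggregating (R3): 35.96% + 13.87% = 49.83%.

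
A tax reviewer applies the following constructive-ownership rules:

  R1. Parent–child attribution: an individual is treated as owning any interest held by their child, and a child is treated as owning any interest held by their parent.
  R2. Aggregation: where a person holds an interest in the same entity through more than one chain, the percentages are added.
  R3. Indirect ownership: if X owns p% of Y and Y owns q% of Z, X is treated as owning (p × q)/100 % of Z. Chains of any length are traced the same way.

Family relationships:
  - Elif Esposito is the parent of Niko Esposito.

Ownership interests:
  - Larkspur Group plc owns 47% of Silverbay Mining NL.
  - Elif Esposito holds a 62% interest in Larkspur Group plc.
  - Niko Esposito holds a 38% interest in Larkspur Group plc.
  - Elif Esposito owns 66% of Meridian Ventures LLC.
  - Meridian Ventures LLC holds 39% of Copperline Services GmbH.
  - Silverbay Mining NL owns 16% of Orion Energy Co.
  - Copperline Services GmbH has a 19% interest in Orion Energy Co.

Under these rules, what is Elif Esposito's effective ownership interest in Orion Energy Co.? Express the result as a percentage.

12.4106%

By parent–child attribution (R1), Elif Esposito is treated as also owning Niko Esposito's interest in Larkspur Group plc, giving 62% + 38% = 100%.
Chain via Meridian Ventures LLC → Copperline Services GmbH (R3): 66% × 39% × 19% = 4.8906% of Orion Energy Co.
Chain via Larkspur Group plc → Silverbay Mining NL (R3): 100% × 47% × 16% = 7.52% of Orion Energy Co.
Aggregating (R2): 4.8906% + 7.52% = 12.4106%.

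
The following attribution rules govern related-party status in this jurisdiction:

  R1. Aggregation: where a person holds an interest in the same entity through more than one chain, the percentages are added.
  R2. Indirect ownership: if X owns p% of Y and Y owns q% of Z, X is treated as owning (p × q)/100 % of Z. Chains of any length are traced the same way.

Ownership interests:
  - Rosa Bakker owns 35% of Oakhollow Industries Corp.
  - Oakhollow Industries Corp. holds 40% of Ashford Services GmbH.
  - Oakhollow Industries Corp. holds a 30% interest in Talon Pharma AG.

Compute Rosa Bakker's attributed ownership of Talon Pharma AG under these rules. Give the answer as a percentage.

10.5%

Chain via Oakhollow Industries Corp. (R2): 35% × 30% = 10.5% of Talon Pharma AG.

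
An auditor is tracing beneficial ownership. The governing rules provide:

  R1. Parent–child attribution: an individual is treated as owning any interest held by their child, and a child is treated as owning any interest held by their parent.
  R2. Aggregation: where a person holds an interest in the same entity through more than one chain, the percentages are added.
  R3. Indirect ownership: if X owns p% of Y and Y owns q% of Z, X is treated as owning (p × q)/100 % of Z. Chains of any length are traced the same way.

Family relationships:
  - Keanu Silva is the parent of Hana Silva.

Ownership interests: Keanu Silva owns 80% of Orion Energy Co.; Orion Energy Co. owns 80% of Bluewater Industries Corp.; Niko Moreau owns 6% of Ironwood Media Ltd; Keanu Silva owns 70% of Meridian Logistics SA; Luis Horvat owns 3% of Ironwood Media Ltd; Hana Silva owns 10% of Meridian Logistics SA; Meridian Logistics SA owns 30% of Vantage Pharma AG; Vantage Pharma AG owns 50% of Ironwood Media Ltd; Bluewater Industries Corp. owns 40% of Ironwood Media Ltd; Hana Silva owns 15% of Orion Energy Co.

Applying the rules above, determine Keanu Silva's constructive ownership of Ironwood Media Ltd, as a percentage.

By parent–child attribution (R1), Keanu Silva is treated as also owning Hana Silva's interest in Meridian Logistics SA, giving 70% + 10% = 80%.
By parent–child attribution (R1), Keanu Silva is treated as also owning Hana Silva's interest in Orion Energy Co, giving 80% + 15% = 95%.
Chain via Meridian Logistics SA → Vantage Pharma AG (R3): 80% × 30% × 50% = 12% of Ironwood Media Ltd.
Chain via Orion Energy Co. → Bluewater Industries Corp. (R3): 95% × 80% × 40% = 30.4% of Ironwood Media Ltd.
Aggregating (R2): 12% + 30.4% = 42.4%.

42.4%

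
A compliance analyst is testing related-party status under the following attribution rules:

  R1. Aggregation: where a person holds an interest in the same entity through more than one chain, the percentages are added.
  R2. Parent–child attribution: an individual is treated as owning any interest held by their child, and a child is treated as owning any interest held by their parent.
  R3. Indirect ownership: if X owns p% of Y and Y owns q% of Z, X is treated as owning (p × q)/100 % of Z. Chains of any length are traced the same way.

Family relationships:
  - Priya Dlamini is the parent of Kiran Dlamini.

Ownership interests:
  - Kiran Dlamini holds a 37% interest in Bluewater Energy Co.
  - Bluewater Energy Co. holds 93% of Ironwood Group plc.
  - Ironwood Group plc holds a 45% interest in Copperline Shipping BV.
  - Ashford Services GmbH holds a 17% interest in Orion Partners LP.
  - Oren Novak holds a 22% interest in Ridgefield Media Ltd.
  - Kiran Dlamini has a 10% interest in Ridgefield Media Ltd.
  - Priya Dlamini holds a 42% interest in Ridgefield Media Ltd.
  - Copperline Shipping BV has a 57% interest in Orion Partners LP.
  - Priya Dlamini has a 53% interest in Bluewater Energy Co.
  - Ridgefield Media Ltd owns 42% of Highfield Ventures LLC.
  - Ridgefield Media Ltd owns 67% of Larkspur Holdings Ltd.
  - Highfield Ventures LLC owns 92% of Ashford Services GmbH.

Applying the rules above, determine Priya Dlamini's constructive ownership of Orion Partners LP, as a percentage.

24.884826%

By parent–child attribution (R2), Priya Dlamini is treated as also owning Kiran Dlamini's interest in Ridgefield Media Ltd, giving 42% + 10% = 52%.
By parent–child attribution (R2), Priya Dlamini is treated as also owning Kiran Dlamini's interest in Bluewater Energy Co, giving 53% + 37% = 90%.
Chain via Ridgefield Media Ltd → Highfield Ventures LLC → Ashford Services GmbH (R3): 52% × 42% × 92% × 17% = 3.415776% of Orion Partners LP.
Chain via Bluewater Energy Co. → Ironwood Group plc → Copperline Shipping BV (R3): 90% × 93% × 45% × 57% = 21.46905% of Orion Partners LP.
Aggregating (R1): 3.415776% + 21.46905% = 24.884826%.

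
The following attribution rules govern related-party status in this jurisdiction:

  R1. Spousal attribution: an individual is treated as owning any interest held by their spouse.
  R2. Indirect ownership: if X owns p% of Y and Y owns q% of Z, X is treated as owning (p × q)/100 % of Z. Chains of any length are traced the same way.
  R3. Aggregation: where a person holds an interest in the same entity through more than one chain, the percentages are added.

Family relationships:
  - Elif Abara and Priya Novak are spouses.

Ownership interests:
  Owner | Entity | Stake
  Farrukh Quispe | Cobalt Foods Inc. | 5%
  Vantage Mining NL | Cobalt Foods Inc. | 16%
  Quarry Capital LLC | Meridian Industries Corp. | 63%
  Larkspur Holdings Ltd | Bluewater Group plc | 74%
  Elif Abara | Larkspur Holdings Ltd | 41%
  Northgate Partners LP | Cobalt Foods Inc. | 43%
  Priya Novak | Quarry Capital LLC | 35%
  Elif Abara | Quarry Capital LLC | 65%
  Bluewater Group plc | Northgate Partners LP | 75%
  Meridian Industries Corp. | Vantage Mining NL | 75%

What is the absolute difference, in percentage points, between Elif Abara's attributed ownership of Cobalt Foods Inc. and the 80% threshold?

62.65535

By spousal attribution (R1), Elif Abara is treated as also owning Priya Novak's interest in Quarry Capital LLC, giving 65% + 35% = 100%.
Chain via Quarry Capital LLC → Meridian Industries Corp. → Vantage Mining NL (R2): 100% × 63% × 75% × 16% = 7.56% of Cobalt Foods Inc.
Chain via Larkspur Holdings Ltd → Bluewater Group plc → Northgate Partners LP (R2): 41% × 74% × 75% × 43% = 9.78465% of Cobalt Foods Inc.
Aggregating (R3): 7.56% + 9.78465% = 17.34465%.
17.34465% falls short of the 80% threshold by 62.65535 percentage points.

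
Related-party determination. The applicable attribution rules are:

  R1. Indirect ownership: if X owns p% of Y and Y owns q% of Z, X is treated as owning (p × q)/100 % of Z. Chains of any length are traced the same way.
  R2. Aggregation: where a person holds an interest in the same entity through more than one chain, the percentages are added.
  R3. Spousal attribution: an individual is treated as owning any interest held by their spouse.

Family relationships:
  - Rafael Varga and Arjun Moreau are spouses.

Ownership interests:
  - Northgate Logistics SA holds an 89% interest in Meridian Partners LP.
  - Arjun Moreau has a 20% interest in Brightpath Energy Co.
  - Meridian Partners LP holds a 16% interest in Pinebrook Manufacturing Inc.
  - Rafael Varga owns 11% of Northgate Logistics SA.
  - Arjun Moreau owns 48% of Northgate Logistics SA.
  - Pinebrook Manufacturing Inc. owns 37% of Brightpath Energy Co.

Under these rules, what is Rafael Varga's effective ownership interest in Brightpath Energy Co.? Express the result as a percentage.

By spousal attribution (R3), Rafael Varga is treated as also owning Arjun Moreau's interest in Northgate Logistics SA, giving 11% + 48% = 59%.
By spousal attribution (R3), Rafael Varga is treated as owning Arjun Moreau's 20% interest in Brightpath Energy Co.
Chain via Northgate Logistics SA → Meridian Partners LP → Pinebrook Manufacturing Inc. (R1): 59% × 89% × 16% × 37% = 3.108592% of Brightpath Energy Co.
Direct interest in Brightpath Energy Co: 20%.
Aggregating (R2): 3.108592% + 20% = 23.108592%.

23.108592%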